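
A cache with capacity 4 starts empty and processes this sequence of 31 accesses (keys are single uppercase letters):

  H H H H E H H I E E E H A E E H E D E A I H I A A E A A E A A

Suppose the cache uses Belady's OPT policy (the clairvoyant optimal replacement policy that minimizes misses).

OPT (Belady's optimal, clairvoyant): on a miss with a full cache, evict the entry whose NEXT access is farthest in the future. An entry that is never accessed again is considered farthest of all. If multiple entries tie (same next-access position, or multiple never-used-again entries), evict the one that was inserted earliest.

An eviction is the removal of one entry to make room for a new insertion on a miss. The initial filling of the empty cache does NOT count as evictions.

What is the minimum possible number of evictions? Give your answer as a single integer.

OPT (Belady) simulation (capacity=4):
  1. access H: MISS. Cache: [H]
  2. access H: HIT. Next use of H: step 3. Cache: [H]
  3. access H: HIT. Next use of H: step 4. Cache: [H]
  4. access H: HIT. Next use of H: step 6. Cache: [H]
  5. access E: MISS. Cache: [H E]
  6. access H: HIT. Next use of H: step 7. Cache: [H E]
  7. access H: HIT. Next use of H: step 12. Cache: [H E]
  8. access I: MISS. Cache: [H E I]
  9. access E: HIT. Next use of E: step 10. Cache: [H E I]
  10. access E: HIT. Next use of E: step 11. Cache: [H E I]
  11. access E: HIT. Next use of E: step 14. Cache: [H E I]
  12. access H: HIT. Next use of H: step 16. Cache: [H E I]
  13. access A: MISS. Cache: [H E I A]
  14. access E: HIT. Next use of E: step 15. Cache: [H E I A]
  15. access E: HIT. Next use of E: step 17. Cache: [H E I A]
  16. access H: HIT. Next use of H: step 22. Cache: [H E I A]
  17. access E: HIT. Next use of E: step 19. Cache: [H E I A]
  18. access D: MISS, evict H (next use: step 22). Cache: [E I A D]
  19. access E: HIT. Next use of E: step 26. Cache: [E I A D]
  20. access A: HIT. Next use of A: step 24. Cache: [E I A D]
  21. access I: HIT. Next use of I: step 23. Cache: [E I A D]
  22. access H: MISS, evict D (next use: never). Cache: [E I A H]
  23. access I: HIT. Next use of I: never. Cache: [E I A H]
  24. access A: HIT. Next use of A: step 25. Cache: [E I A H]
  25. access A: HIT. Next use of A: step 27. Cache: [E I A H]
  26. access E: HIT. Next use of E: step 29. Cache: [E I A H]
  27. access A: HIT. Next use of A: step 28. Cache: [E I A H]
  28. access A: HIT. Next use of A: step 30. Cache: [E I A H]
  29. access E: HIT. Next use of E: never. Cache: [E I A H]
  30. access A: HIT. Next use of A: step 31. Cache: [E I A H]
  31. access A: HIT. Next use of A: never. Cache: [E I A H]
Total: 25 hits, 6 misses, 2 evictions

Answer: 2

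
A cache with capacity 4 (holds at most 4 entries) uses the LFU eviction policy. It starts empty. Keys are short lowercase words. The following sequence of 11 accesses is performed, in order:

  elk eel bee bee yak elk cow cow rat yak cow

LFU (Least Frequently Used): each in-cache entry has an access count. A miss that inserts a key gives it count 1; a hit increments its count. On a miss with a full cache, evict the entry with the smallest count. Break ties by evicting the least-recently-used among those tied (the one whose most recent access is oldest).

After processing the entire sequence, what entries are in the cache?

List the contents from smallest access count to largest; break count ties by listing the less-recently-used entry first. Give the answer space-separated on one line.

LFU simulation (capacity=4):
  1. access elk: MISS. Cache: [elk(c=1)]
  2. access eel: MISS. Cache: [elk(c=1) eel(c=1)]
  3. access bee: MISS. Cache: [elk(c=1) eel(c=1) bee(c=1)]
  4. access bee: HIT, count now 2. Cache: [elk(c=1) eel(c=1) bee(c=2)]
  5. access yak: MISS. Cache: [elk(c=1) eel(c=1) yak(c=1) bee(c=2)]
  6. access elk: HIT, count now 2. Cache: [eel(c=1) yak(c=1) bee(c=2) elk(c=2)]
  7. access cow: MISS, evict eel(c=1). Cache: [yak(c=1) cow(c=1) bee(c=2) elk(c=2)]
  8. access cow: HIT, count now 2. Cache: [yak(c=1) bee(c=2) elk(c=2) cow(c=2)]
  9. access rat: MISS, evict yak(c=1). Cache: [rat(c=1) bee(c=2) elk(c=2) cow(c=2)]
  10. access yak: MISS, evict rat(c=1). Cache: [yak(c=1) bee(c=2) elk(c=2) cow(c=2)]
  11. access cow: HIT, count now 3. Cache: [yak(c=1) bee(c=2) elk(c=2) cow(c=3)]
Total: 4 hits, 7 misses, 3 evictions

Answer: yak bee elk cow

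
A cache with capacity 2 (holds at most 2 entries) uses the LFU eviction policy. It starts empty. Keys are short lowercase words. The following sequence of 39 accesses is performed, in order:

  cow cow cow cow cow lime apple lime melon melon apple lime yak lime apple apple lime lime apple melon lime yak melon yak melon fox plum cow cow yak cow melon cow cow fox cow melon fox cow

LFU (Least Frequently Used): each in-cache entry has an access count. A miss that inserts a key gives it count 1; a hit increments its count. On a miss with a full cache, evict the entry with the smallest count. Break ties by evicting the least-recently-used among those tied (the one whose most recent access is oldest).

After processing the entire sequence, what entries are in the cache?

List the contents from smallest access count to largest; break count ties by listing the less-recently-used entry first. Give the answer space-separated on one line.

LFU simulation (capacity=2):
  1. access cow: MISS. Cache: [cow(c=1)]
  2. access cow: HIT, count now 2. Cache: [cow(c=2)]
  3. access cow: HIT, count now 3. Cache: [cow(c=3)]
  4. access cow: HIT, count now 4. Cache: [cow(c=4)]
  5. access cow: HIT, count now 5. Cache: [cow(c=5)]
  6. access lime: MISS. Cache: [lime(c=1) cow(c=5)]
  7. access apple: MISS, evict lime(c=1). Cache: [apple(c=1) cow(c=5)]
  8. access lime: MISS, evict apple(c=1). Cache: [lime(c=1) cow(c=5)]
  9. access melon: MISS, evict lime(c=1). Cache: [melon(c=1) cow(c=5)]
  10. access melon: HIT, count now 2. Cache: [melon(c=2) cow(c=5)]
  11. access apple: MISS, evict melon(c=2). Cache: [apple(c=1) cow(c=5)]
  12. access lime: MISS, evict apple(c=1). Cache: [lime(c=1) cow(c=5)]
  13. access yak: MISS, evict lime(c=1). Cache: [yak(c=1) cow(c=5)]
  14. access lime: MISS, evict yak(c=1). Cache: [lime(c=1) cow(c=5)]
  15. access apple: MISS, evict lime(c=1). Cache: [apple(c=1) cow(c=5)]
  16. access apple: HIT, count now 2. Cache: [apple(c=2) cow(c=5)]
  17. access lime: MISS, evict apple(c=2). Cache: [lime(c=1) cow(c=5)]
  18. access lime: HIT, count now 2. Cache: [lime(c=2) cow(c=5)]
  19. access apple: MISS, evict lime(c=2). Cache: [apple(c=1) cow(c=5)]
  20. access melon: MISS, evict apple(c=1). Cache: [melon(c=1) cow(c=5)]
  21. access lime: MISS, evict melon(c=1). Cache: [lime(c=1) cow(c=5)]
  22. access yak: MISS, evict lime(c=1). Cache: [yak(c=1) cow(c=5)]
  23. access melon: MISS, evict yak(c=1). Cache: [melon(c=1) cow(c=5)]
  24. access yak: MISS, evict melon(c=1). Cache: [yak(c=1) cow(c=5)]
  25. access melon: MISS, evict yak(c=1). Cache: [melon(c=1) cow(c=5)]
  26. access fox: MISS, evict melon(c=1). Cache: [fox(c=1) cow(c=5)]
  27. access plum: MISS, evict fox(c=1). Cache: [plum(c=1) cow(c=5)]
  28. access cow: HIT, count now 6. Cache: [plum(c=1) cow(c=6)]
  29. access cow: HIT, count now 7. Cache: [plum(c=1) cow(c=7)]
  30. access yak: MISS, evict plum(c=1). Cache: [yak(c=1) cow(c=7)]
  31. access cow: HIT, count now 8. Cache: [yak(c=1) cow(c=8)]
  32. access melon: MISS, evict yak(c=1). Cache: [melon(c=1) cow(c=8)]
  33. access cow: HIT, count now 9. Cache: [melon(c=1) cow(c=9)]
  34. access cow: HIT, count now 10. Cache: [melon(c=1) cow(c=10)]
  35. access fox: MISS, evict melon(c=1). Cache: [fox(c=1) cow(c=10)]
  36. access cow: HIT, count now 11. Cache: [fox(c=1) cow(c=11)]
  37. access melon: MISS, evict fox(c=1). Cache: [melon(c=1) cow(c=11)]
  38. access fox: MISS, evict melon(c=1). Cache: [fox(c=1) cow(c=11)]
  39. access cow: HIT, count now 12. Cache: [fox(c=1) cow(c=12)]
Total: 14 hits, 25 misses, 23 evictions

Answer: fox cow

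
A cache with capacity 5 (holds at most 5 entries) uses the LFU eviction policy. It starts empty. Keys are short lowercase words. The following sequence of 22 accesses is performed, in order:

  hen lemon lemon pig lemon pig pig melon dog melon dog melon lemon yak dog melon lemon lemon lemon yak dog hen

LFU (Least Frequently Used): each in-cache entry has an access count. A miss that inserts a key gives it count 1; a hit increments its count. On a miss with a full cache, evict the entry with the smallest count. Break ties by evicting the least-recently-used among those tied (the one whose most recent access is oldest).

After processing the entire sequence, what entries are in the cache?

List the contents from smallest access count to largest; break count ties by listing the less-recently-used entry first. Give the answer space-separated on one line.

Answer: hen pig melon dog lemon

Derivation:
LFU simulation (capacity=5):
  1. access hen: MISS. Cache: [hen(c=1)]
  2. access lemon: MISS. Cache: [hen(c=1) lemon(c=1)]
  3. access lemon: HIT, count now 2. Cache: [hen(c=1) lemon(c=2)]
  4. access pig: MISS. Cache: [hen(c=1) pig(c=1) lemon(c=2)]
  5. access lemon: HIT, count now 3. Cache: [hen(c=1) pig(c=1) lemon(c=3)]
  6. access pig: HIT, count now 2. Cache: [hen(c=1) pig(c=2) lemon(c=3)]
  7. access pig: HIT, count now 3. Cache: [hen(c=1) lemon(c=3) pig(c=3)]
  8. access melon: MISS. Cache: [hen(c=1) melon(c=1) lemon(c=3) pig(c=3)]
  9. access dog: MISS. Cache: [hen(c=1) melon(c=1) dog(c=1) lemon(c=3) pig(c=3)]
  10. access melon: HIT, count now 2. Cache: [hen(c=1) dog(c=1) melon(c=2) lemon(c=3) pig(c=3)]
  11. access dog: HIT, count now 2. Cache: [hen(c=1) melon(c=2) dog(c=2) lemon(c=3) pig(c=3)]
  12. access melon: HIT, count now 3. Cache: [hen(c=1) dog(c=2) lemon(c=3) pig(c=3) melon(c=3)]
  13. access lemon: HIT, count now 4. Cache: [hen(c=1) dog(c=2) pig(c=3) melon(c=3) lemon(c=4)]
  14. access yak: MISS, evict hen(c=1). Cache: [yak(c=1) dog(c=2) pig(c=3) melon(c=3) lemon(c=4)]
  15. access dog: HIT, count now 3. Cache: [yak(c=1) pig(c=3) melon(c=3) dog(c=3) lemon(c=4)]
  16. access melon: HIT, count now 4. Cache: [yak(c=1) pig(c=3) dog(c=3) lemon(c=4) melon(c=4)]
  17. access lemon: HIT, count now 5. Cache: [yak(c=1) pig(c=3) dog(c=3) melon(c=4) lemon(c=5)]
  18. access lemon: HIT, count now 6. Cache: [yak(c=1) pig(c=3) dog(c=3) melon(c=4) lemon(c=6)]
  19. access lemon: HIT, count now 7. Cache: [yak(c=1) pig(c=3) dog(c=3) melon(c=4) lemon(c=7)]
  20. access yak: HIT, count now 2. Cache: [yak(c=2) pig(c=3) dog(c=3) melon(c=4) lemon(c=7)]
  21. access dog: HIT, count now 4. Cache: [yak(c=2) pig(c=3) melon(c=4) dog(c=4) lemon(c=7)]
  22. access hen: MISS, evict yak(c=2). Cache: [hen(c=1) pig(c=3) melon(c=4) dog(c=4) lemon(c=7)]
Total: 15 hits, 7 misses, 2 evictions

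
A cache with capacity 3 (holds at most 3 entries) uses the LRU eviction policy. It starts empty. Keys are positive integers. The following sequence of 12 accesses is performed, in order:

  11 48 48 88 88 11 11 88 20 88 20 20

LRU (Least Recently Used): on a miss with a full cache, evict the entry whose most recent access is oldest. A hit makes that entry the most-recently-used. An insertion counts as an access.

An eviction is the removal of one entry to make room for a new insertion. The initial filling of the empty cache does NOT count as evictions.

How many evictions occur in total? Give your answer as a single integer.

Answer: 1

Derivation:
LRU simulation (capacity=3):
  1. access 11: MISS. Cache (LRU->MRU): [11]
  2. access 48: MISS. Cache (LRU->MRU): [11 48]
  3. access 48: HIT. Cache (LRU->MRU): [11 48]
  4. access 88: MISS. Cache (LRU->MRU): [11 48 88]
  5. access 88: HIT. Cache (LRU->MRU): [11 48 88]
  6. access 11: HIT. Cache (LRU->MRU): [48 88 11]
  7. access 11: HIT. Cache (LRU->MRU): [48 88 11]
  8. access 88: HIT. Cache (LRU->MRU): [48 11 88]
  9. access 20: MISS, evict 48. Cache (LRU->MRU): [11 88 20]
  10. access 88: HIT. Cache (LRU->MRU): [11 20 88]
  11. access 20: HIT. Cache (LRU->MRU): [11 88 20]
  12. access 20: HIT. Cache (LRU->MRU): [11 88 20]
Total: 8 hits, 4 misses, 1 evictions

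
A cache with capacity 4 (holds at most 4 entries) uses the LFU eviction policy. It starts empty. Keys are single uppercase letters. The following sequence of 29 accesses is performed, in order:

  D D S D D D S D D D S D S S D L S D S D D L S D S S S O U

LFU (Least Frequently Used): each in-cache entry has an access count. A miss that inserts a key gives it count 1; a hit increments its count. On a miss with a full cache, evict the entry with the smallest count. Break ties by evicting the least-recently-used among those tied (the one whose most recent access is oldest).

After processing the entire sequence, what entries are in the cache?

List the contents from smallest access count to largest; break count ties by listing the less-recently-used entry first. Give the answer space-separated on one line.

Answer: U L S D

Derivation:
LFU simulation (capacity=4):
  1. access D: MISS. Cache: [D(c=1)]
  2. access D: HIT, count now 2. Cache: [D(c=2)]
  3. access S: MISS. Cache: [S(c=1) D(c=2)]
  4. access D: HIT, count now 3. Cache: [S(c=1) D(c=3)]
  5. access D: HIT, count now 4. Cache: [S(c=1) D(c=4)]
  6. access D: HIT, count now 5. Cache: [S(c=1) D(c=5)]
  7. access S: HIT, count now 2. Cache: [S(c=2) D(c=5)]
  8. access D: HIT, count now 6. Cache: [S(c=2) D(c=6)]
  9. access D: HIT, count now 7. Cache: [S(c=2) D(c=7)]
  10. access D: HIT, count now 8. Cache: [S(c=2) D(c=8)]
  11. access S: HIT, count now 3. Cache: [S(c=3) D(c=8)]
  12. access D: HIT, count now 9. Cache: [S(c=3) D(c=9)]
  13. access S: HIT, count now 4. Cache: [S(c=4) D(c=9)]
  14. access S: HIT, count now 5. Cache: [S(c=5) D(c=9)]
  15. access D: HIT, count now 10. Cache: [S(c=5) D(c=10)]
  16. access L: MISS. Cache: [L(c=1) S(c=5) D(c=10)]
  17. access S: HIT, count now 6. Cache: [L(c=1) S(c=6) D(c=10)]
  18. access D: HIT, count now 11. Cache: [L(c=1) S(c=6) D(c=11)]
  19. access S: HIT, count now 7. Cache: [L(c=1) S(c=7) D(c=11)]
  20. access D: HIT, count now 12. Cache: [L(c=1) S(c=7) D(c=12)]
  21. access D: HIT, count now 13. Cache: [L(c=1) S(c=7) D(c=13)]
  22. access L: HIT, count now 2. Cache: [L(c=2) S(c=7) D(c=13)]
  23. access S: HIT, count now 8. Cache: [L(c=2) S(c=8) D(c=13)]
  24. access D: HIT, count now 14. Cache: [L(c=2) S(c=8) D(c=14)]
  25. access S: HIT, count now 9. Cache: [L(c=2) S(c=9) D(c=14)]
  26. access S: HIT, count now 10. Cache: [L(c=2) S(c=10) D(c=14)]
  27. access S: HIT, count now 11. Cache: [L(c=2) S(c=11) D(c=14)]
  28. access O: MISS. Cache: [O(c=1) L(c=2) S(c=11) D(c=14)]
  29. access U: MISS, evict O(c=1). Cache: [U(c=1) L(c=2) S(c=11) D(c=14)]
Total: 24 hits, 5 misses, 1 evictions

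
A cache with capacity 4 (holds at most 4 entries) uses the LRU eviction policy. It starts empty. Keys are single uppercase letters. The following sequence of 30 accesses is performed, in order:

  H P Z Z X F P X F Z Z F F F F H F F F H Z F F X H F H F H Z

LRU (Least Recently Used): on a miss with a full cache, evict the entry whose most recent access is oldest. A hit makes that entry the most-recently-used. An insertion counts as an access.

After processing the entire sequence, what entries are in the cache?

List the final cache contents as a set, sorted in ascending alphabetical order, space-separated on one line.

LRU simulation (capacity=4):
  1. access H: MISS. Cache (LRU->MRU): [H]
  2. access P: MISS. Cache (LRU->MRU): [H P]
  3. access Z: MISS. Cache (LRU->MRU): [H P Z]
  4. access Z: HIT. Cache (LRU->MRU): [H P Z]
  5. access X: MISS. Cache (LRU->MRU): [H P Z X]
  6. access F: MISS, evict H. Cache (LRU->MRU): [P Z X F]
  7. access P: HIT. Cache (LRU->MRU): [Z X F P]
  8. access X: HIT. Cache (LRU->MRU): [Z F P X]
  9. access F: HIT. Cache (LRU->MRU): [Z P X F]
  10. access Z: HIT. Cache (LRU->MRU): [P X F Z]
  11. access Z: HIT. Cache (LRU->MRU): [P X F Z]
  12. access F: HIT. Cache (LRU->MRU): [P X Z F]
  13. access F: HIT. Cache (LRU->MRU): [P X Z F]
  14. access F: HIT. Cache (LRU->MRU): [P X Z F]
  15. access F: HIT. Cache (LRU->MRU): [P X Z F]
  16. access H: MISS, evict P. Cache (LRU->MRU): [X Z F H]
  17. access F: HIT. Cache (LRU->MRU): [X Z H F]
  18. access F: HIT. Cache (LRU->MRU): [X Z H F]
  19. access F: HIT. Cache (LRU->MRU): [X Z H F]
  20. access H: HIT. Cache (LRU->MRU): [X Z F H]
  21. access Z: HIT. Cache (LRU->MRU): [X F H Z]
  22. access F: HIT. Cache (LRU->MRU): [X H Z F]
  23. access F: HIT. Cache (LRU->MRU): [X H Z F]
  24. access X: HIT. Cache (LRU->MRU): [H Z F X]
  25. access H: HIT. Cache (LRU->MRU): [Z F X H]
  26. access F: HIT. Cache (LRU->MRU): [Z X H F]
  27. access H: HIT. Cache (LRU->MRU): [Z X F H]
  28. access F: HIT. Cache (LRU->MRU): [Z X H F]
  29. access H: HIT. Cache (LRU->MRU): [Z X F H]
  30. access Z: HIT. Cache (LRU->MRU): [X F H Z]
Total: 24 hits, 6 misses, 2 evictions

Answer: F H X Z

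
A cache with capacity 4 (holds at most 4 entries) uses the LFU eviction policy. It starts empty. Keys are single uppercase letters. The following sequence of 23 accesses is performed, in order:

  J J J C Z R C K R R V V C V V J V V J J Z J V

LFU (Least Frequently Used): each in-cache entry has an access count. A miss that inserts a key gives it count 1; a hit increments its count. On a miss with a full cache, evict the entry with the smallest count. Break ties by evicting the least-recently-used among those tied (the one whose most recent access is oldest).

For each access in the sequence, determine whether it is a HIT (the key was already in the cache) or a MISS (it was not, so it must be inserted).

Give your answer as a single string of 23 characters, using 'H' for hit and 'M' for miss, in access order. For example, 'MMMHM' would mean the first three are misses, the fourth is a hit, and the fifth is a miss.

LFU simulation (capacity=4):
  1. access J: MISS. Cache: [J(c=1)]
  2. access J: HIT, count now 2. Cache: [J(c=2)]
  3. access J: HIT, count now 3. Cache: [J(c=3)]
  4. access C: MISS. Cache: [C(c=1) J(c=3)]
  5. access Z: MISS. Cache: [C(c=1) Z(c=1) J(c=3)]
  6. access R: MISS. Cache: [C(c=1) Z(c=1) R(c=1) J(c=3)]
  7. access C: HIT, count now 2. Cache: [Z(c=1) R(c=1) C(c=2) J(c=3)]
  8. access K: MISS, evict Z(c=1). Cache: [R(c=1) K(c=1) C(c=2) J(c=3)]
  9. access R: HIT, count now 2. Cache: [K(c=1) C(c=2) R(c=2) J(c=3)]
  10. access R: HIT, count now 3. Cache: [K(c=1) C(c=2) J(c=3) R(c=3)]
  11. access V: MISS, evict K(c=1). Cache: [V(c=1) C(c=2) J(c=3) R(c=3)]
  12. access V: HIT, count now 2. Cache: [C(c=2) V(c=2) J(c=3) R(c=3)]
  13. access C: HIT, count now 3. Cache: [V(c=2) J(c=3) R(c=3) C(c=3)]
  14. access V: HIT, count now 3. Cache: [J(c=3) R(c=3) C(c=3) V(c=3)]
  15. access V: HIT, count now 4. Cache: [J(c=3) R(c=3) C(c=3) V(c=4)]
  16. access J: HIT, count now 4. Cache: [R(c=3) C(c=3) V(c=4) J(c=4)]
  17. access V: HIT, count now 5. Cache: [R(c=3) C(c=3) J(c=4) V(c=5)]
  18. access V: HIT, count now 6. Cache: [R(c=3) C(c=3) J(c=4) V(c=6)]
  19. access J: HIT, count now 5. Cache: [R(c=3) C(c=3) J(c=5) V(c=6)]
  20. access J: HIT, count now 6. Cache: [R(c=3) C(c=3) V(c=6) J(c=6)]
  21. access Z: MISS, evict R(c=3). Cache: [Z(c=1) C(c=3) V(c=6) J(c=6)]
  22. access J: HIT, count now 7. Cache: [Z(c=1) C(c=3) V(c=6) J(c=7)]
  23. access V: HIT, count now 7. Cache: [Z(c=1) C(c=3) J(c=7) V(c=7)]
Total: 16 hits, 7 misses, 3 evictions

Answer: MHHMMMHMHHMHHHHHHHHHMHH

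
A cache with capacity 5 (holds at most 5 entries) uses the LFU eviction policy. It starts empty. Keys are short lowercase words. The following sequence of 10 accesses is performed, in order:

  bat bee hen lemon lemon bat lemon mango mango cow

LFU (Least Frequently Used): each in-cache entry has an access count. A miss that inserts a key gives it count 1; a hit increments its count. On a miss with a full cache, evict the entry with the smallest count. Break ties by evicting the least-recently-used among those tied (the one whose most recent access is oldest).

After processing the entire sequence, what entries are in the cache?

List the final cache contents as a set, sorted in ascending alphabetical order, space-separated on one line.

Answer: bat cow hen lemon mango

Derivation:
LFU simulation (capacity=5):
  1. access bat: MISS. Cache: [bat(c=1)]
  2. access bee: MISS. Cache: [bat(c=1) bee(c=1)]
  3. access hen: MISS. Cache: [bat(c=1) bee(c=1) hen(c=1)]
  4. access lemon: MISS. Cache: [bat(c=1) bee(c=1) hen(c=1) lemon(c=1)]
  5. access lemon: HIT, count now 2. Cache: [bat(c=1) bee(c=1) hen(c=1) lemon(c=2)]
  6. access bat: HIT, count now 2. Cache: [bee(c=1) hen(c=1) lemon(c=2) bat(c=2)]
  7. access lemon: HIT, count now 3. Cache: [bee(c=1) hen(c=1) bat(c=2) lemon(c=3)]
  8. access mango: MISS. Cache: [bee(c=1) hen(c=1) mango(c=1) bat(c=2) lemon(c=3)]
  9. access mango: HIT, count now 2. Cache: [bee(c=1) hen(c=1) bat(c=2) mango(c=2) lemon(c=3)]
  10. access cow: MISS, evict bee(c=1). Cache: [hen(c=1) cow(c=1) bat(c=2) mango(c=2) lemon(c=3)]
Total: 4 hits, 6 misses, 1 evictions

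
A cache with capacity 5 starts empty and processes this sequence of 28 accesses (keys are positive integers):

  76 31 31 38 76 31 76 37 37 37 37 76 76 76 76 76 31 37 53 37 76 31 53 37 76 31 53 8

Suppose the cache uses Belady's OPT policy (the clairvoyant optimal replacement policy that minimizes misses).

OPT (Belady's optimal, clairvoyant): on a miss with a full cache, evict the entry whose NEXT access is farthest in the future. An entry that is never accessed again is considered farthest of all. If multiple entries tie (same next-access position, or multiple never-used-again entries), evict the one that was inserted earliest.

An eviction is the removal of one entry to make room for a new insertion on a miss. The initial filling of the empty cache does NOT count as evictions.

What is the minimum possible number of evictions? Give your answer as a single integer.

OPT (Belady) simulation (capacity=5):
  1. access 76: MISS. Cache: [76]
  2. access 31: MISS. Cache: [76 31]
  3. access 31: HIT. Next use of 31: step 6. Cache: [76 31]
  4. access 38: MISS. Cache: [76 31 38]
  5. access 76: HIT. Next use of 76: step 7. Cache: [76 31 38]
  6. access 31: HIT. Next use of 31: step 17. Cache: [76 31 38]
  7. access 76: HIT. Next use of 76: step 12. Cache: [76 31 38]
  8. access 37: MISS. Cache: [76 31 38 37]
  9. access 37: HIT. Next use of 37: step 10. Cache: [76 31 38 37]
  10. access 37: HIT. Next use of 37: step 11. Cache: [76 31 38 37]
  11. access 37: HIT. Next use of 37: step 18. Cache: [76 31 38 37]
  12. access 76: HIT. Next use of 76: step 13. Cache: [76 31 38 37]
  13. access 76: HIT. Next use of 76: step 14. Cache: [76 31 38 37]
  14. access 76: HIT. Next use of 76: step 15. Cache: [76 31 38 37]
  15. access 76: HIT. Next use of 76: step 16. Cache: [76 31 38 37]
  16. access 76: HIT. Next use of 76: step 21. Cache: [76 31 38 37]
  17. access 31: HIT. Next use of 31: step 22. Cache: [76 31 38 37]
  18. access 37: HIT. Next use of 37: step 20. Cache: [76 31 38 37]
  19. access 53: MISS. Cache: [76 31 38 37 53]
  20. access 37: HIT. Next use of 37: step 24. Cache: [76 31 38 37 53]
  21. access 76: HIT. Next use of 76: step 25. Cache: [76 31 38 37 53]
  22. access 31: HIT. Next use of 31: step 26. Cache: [76 31 38 37 53]
  23. access 53: HIT. Next use of 53: step 27. Cache: [76 31 38 37 53]
  24. access 37: HIT. Next use of 37: never. Cache: [76 31 38 37 53]
  25. access 76: HIT. Next use of 76: never. Cache: [76 31 38 37 53]
  26. access 31: HIT. Next use of 31: never. Cache: [76 31 38 37 53]
  27. access 53: HIT. Next use of 53: never. Cache: [76 31 38 37 53]
  28. access 8: MISS, evict 76 (next use: never). Cache: [31 38 37 53 8]
Total: 22 hits, 6 misses, 1 evictions

Answer: 1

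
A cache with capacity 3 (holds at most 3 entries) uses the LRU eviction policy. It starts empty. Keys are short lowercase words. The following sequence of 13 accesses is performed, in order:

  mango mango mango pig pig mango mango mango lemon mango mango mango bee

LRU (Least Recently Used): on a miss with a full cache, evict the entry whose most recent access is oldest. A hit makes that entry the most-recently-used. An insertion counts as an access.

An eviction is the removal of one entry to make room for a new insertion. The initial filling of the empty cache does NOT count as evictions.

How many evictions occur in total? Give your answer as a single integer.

Answer: 1

Derivation:
LRU simulation (capacity=3):
  1. access mango: MISS. Cache (LRU->MRU): [mango]
  2. access mango: HIT. Cache (LRU->MRU): [mango]
  3. access mango: HIT. Cache (LRU->MRU): [mango]
  4. access pig: MISS. Cache (LRU->MRU): [mango pig]
  5. access pig: HIT. Cache (LRU->MRU): [mango pig]
  6. access mango: HIT. Cache (LRU->MRU): [pig mango]
  7. access mango: HIT. Cache (LRU->MRU): [pig mango]
  8. access mango: HIT. Cache (LRU->MRU): [pig mango]
  9. access lemon: MISS. Cache (LRU->MRU): [pig mango lemon]
  10. access mango: HIT. Cache (LRU->MRU): [pig lemon mango]
  11. access mango: HIT. Cache (LRU->MRU): [pig lemon mango]
  12. access mango: HIT. Cache (LRU->MRU): [pig lemon mango]
  13. access bee: MISS, evict pig. Cache (LRU->MRU): [lemon mango bee]
Total: 9 hits, 4 misses, 1 evictions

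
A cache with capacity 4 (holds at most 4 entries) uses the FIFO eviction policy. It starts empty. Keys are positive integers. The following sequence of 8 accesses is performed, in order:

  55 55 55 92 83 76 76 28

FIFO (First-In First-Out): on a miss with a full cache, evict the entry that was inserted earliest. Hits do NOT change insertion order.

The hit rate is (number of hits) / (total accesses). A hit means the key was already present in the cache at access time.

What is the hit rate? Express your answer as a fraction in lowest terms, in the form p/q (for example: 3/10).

FIFO simulation (capacity=4):
  1. access 55: MISS. Cache (old->new): [55]
  2. access 55: HIT. Cache (old->new): [55]
  3. access 55: HIT. Cache (old->new): [55]
  4. access 92: MISS. Cache (old->new): [55 92]
  5. access 83: MISS. Cache (old->new): [55 92 83]
  6. access 76: MISS. Cache (old->new): [55 92 83 76]
  7. access 76: HIT. Cache (old->new): [55 92 83 76]
  8. access 28: MISS, evict 55. Cache (old->new): [92 83 76 28]
Total: 3 hits, 5 misses, 1 evictions

Hit rate = 3/8

Answer: 3/8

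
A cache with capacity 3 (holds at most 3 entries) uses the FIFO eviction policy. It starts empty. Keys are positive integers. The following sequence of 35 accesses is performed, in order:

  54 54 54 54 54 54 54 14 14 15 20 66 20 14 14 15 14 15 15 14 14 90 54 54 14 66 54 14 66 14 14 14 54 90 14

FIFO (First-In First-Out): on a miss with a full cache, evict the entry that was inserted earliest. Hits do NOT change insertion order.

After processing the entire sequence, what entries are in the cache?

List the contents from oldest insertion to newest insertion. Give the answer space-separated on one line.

Answer: 14 66 90

Derivation:
FIFO simulation (capacity=3):
  1. access 54: MISS. Cache (old->new): [54]
  2. access 54: HIT. Cache (old->new): [54]
  3. access 54: HIT. Cache (old->new): [54]
  4. access 54: HIT. Cache (old->new): [54]
  5. access 54: HIT. Cache (old->new): [54]
  6. access 54: HIT. Cache (old->new): [54]
  7. access 54: HIT. Cache (old->new): [54]
  8. access 14: MISS. Cache (old->new): [54 14]
  9. access 14: HIT. Cache (old->new): [54 14]
  10. access 15: MISS. Cache (old->new): [54 14 15]
  11. access 20: MISS, evict 54. Cache (old->new): [14 15 20]
  12. access 66: MISS, evict 14. Cache (old->new): [15 20 66]
  13. access 20: HIT. Cache (old->new): [15 20 66]
  14. access 14: MISS, evict 15. Cache (old->new): [20 66 14]
  15. access 14: HIT. Cache (old->new): [20 66 14]
  16. access 15: MISS, evict 20. Cache (old->new): [66 14 15]
  17. access 14: HIT. Cache (old->new): [66 14 15]
  18. access 15: HIT. Cache (old->new): [66 14 15]
  19. access 15: HIT. Cache (old->new): [66 14 15]
  20. access 14: HIT. Cache (old->new): [66 14 15]
  21. access 14: HIT. Cache (old->new): [66 14 15]
  22. access 90: MISS, evict 66. Cache (old->new): [14 15 90]
  23. access 54: MISS, evict 14. Cache (old->new): [15 90 54]
  24. access 54: HIT. Cache (old->new): [15 90 54]
  25. access 14: MISS, evict 15. Cache (old->new): [90 54 14]
  26. access 66: MISS, evict 90. Cache (old->new): [54 14 66]
  27. access 54: HIT. Cache (old->new): [54 14 66]
  28. access 14: HIT. Cache (old->new): [54 14 66]
  29. access 66: HIT. Cache (old->new): [54 14 66]
  30. access 14: HIT. Cache (old->new): [54 14 66]
  31. access 14: HIT. Cache (old->new): [54 14 66]
  32. access 14: HIT. Cache (old->new): [54 14 66]
  33. access 54: HIT. Cache (old->new): [54 14 66]
  34. access 90: MISS, evict 54. Cache (old->new): [14 66 90]
  35. access 14: HIT. Cache (old->new): [14 66 90]
Total: 23 hits, 12 misses, 9 evictions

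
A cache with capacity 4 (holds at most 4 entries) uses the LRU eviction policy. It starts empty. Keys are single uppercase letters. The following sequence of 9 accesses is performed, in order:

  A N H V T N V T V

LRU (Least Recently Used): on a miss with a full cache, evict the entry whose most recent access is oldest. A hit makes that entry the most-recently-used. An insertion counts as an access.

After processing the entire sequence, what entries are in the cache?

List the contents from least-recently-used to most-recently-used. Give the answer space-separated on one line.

Answer: H N T V

Derivation:
LRU simulation (capacity=4):
  1. access A: MISS. Cache (LRU->MRU): [A]
  2. access N: MISS. Cache (LRU->MRU): [A N]
  3. access H: MISS. Cache (LRU->MRU): [A N H]
  4. access V: MISS. Cache (LRU->MRU): [A N H V]
  5. access T: MISS, evict A. Cache (LRU->MRU): [N H V T]
  6. access N: HIT. Cache (LRU->MRU): [H V T N]
  7. access V: HIT. Cache (LRU->MRU): [H T N V]
  8. access T: HIT. Cache (LRU->MRU): [H N V T]
  9. access V: HIT. Cache (LRU->MRU): [H N T V]
Total: 4 hits, 5 misses, 1 evictions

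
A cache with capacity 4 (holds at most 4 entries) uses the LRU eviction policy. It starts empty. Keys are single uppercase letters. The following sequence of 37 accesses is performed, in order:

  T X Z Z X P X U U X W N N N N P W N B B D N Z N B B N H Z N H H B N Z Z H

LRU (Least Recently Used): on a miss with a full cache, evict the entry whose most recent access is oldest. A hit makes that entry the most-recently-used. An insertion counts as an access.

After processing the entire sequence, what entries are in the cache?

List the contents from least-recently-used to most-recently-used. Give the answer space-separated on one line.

LRU simulation (capacity=4):
  1. access T: MISS. Cache (LRU->MRU): [T]
  2. access X: MISS. Cache (LRU->MRU): [T X]
  3. access Z: MISS. Cache (LRU->MRU): [T X Z]
  4. access Z: HIT. Cache (LRU->MRU): [T X Z]
  5. access X: HIT. Cache (LRU->MRU): [T Z X]
  6. access P: MISS. Cache (LRU->MRU): [T Z X P]
  7. access X: HIT. Cache (LRU->MRU): [T Z P X]
  8. access U: MISS, evict T. Cache (LRU->MRU): [Z P X U]
  9. access U: HIT. Cache (LRU->MRU): [Z P X U]
  10. access X: HIT. Cache (LRU->MRU): [Z P U X]
  11. access W: MISS, evict Z. Cache (LRU->MRU): [P U X W]
  12. access N: MISS, evict P. Cache (LRU->MRU): [U X W N]
  13. access N: HIT. Cache (LRU->MRU): [U X W N]
  14. access N: HIT. Cache (LRU->MRU): [U X W N]
  15. access N: HIT. Cache (LRU->MRU): [U X W N]
  16. access P: MISS, evict U. Cache (LRU->MRU): [X W N P]
  17. access W: HIT. Cache (LRU->MRU): [X N P W]
  18. access N: HIT. Cache (LRU->MRU): [X P W N]
  19. access B: MISS, evict X. Cache (LRU->MRU): [P W N B]
  20. access B: HIT. Cache (LRU->MRU): [P W N B]
  21. access D: MISS, evict P. Cache (LRU->MRU): [W N B D]
  22. access N: HIT. Cache (LRU->MRU): [W B D N]
  23. access Z: MISS, evict W. Cache (LRU->MRU): [B D N Z]
  24. access N: HIT. Cache (LRU->MRU): [B D Z N]
  25. access B: HIT. Cache (LRU->MRU): [D Z N B]
  26. access B: HIT. Cache (LRU->MRU): [D Z N B]
  27. access N: HIT. Cache (LRU->MRU): [D Z B N]
  28. access H: MISS, evict D. Cache (LRU->MRU): [Z B N H]
  29. access Z: HIT. Cache (LRU->MRU): [B N H Z]
  30. access N: HIT. Cache (LRU->MRU): [B H Z N]
  31. access H: HIT. Cache (LRU->MRU): [B Z N H]
  32. access H: HIT. Cache (LRU->MRU): [B Z N H]
  33. access B: HIT. Cache (LRU->MRU): [Z N H B]
  34. access N: HIT. Cache (LRU->MRU): [Z H B N]
  35. access Z: HIT. Cache (LRU->MRU): [H B N Z]
  36. access Z: HIT. Cache (LRU->MRU): [H B N Z]
  37. access H: HIT. Cache (LRU->MRU): [B N Z H]
Total: 25 hits, 12 misses, 8 evictions

Answer: B N Z H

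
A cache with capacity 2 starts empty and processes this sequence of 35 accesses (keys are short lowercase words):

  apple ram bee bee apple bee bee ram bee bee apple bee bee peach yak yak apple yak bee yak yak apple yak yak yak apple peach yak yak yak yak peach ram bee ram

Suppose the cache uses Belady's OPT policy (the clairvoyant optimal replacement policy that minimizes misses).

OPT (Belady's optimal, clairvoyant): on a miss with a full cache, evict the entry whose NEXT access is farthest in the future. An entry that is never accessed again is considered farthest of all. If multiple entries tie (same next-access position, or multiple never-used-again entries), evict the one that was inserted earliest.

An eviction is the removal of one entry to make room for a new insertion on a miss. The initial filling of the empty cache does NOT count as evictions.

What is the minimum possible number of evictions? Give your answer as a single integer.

OPT (Belady) simulation (capacity=2):
  1. access apple: MISS. Cache: [apple]
  2. access ram: MISS. Cache: [apple ram]
  3. access bee: MISS, evict ram (next use: step 8). Cache: [apple bee]
  4. access bee: HIT. Next use of bee: step 6. Cache: [apple bee]
  5. access apple: HIT. Next use of apple: step 11. Cache: [apple bee]
  6. access bee: HIT. Next use of bee: step 7. Cache: [apple bee]
  7. access bee: HIT. Next use of bee: step 9. Cache: [apple bee]
  8. access ram: MISS, evict apple (next use: step 11). Cache: [bee ram]
  9. access bee: HIT. Next use of bee: step 10. Cache: [bee ram]
  10. access bee: HIT. Next use of bee: step 12. Cache: [bee ram]
  11. access apple: MISS, evict ram (next use: step 33). Cache: [bee apple]
  12. access bee: HIT. Next use of bee: step 13. Cache: [bee apple]
  13. access bee: HIT. Next use of bee: step 19. Cache: [bee apple]
  14. access peach: MISS, evict bee (next use: step 19). Cache: [apple peach]
  15. access yak: MISS, evict peach (next use: step 27). Cache: [apple yak]
  16. access yak: HIT. Next use of yak: step 18. Cache: [apple yak]
  17. access apple: HIT. Next use of apple: step 22. Cache: [apple yak]
  18. access yak: HIT. Next use of yak: step 20. Cache: [apple yak]
  19. access bee: MISS, evict apple (next use: step 22). Cache: [yak bee]
  20. access yak: HIT. Next use of yak: step 21. Cache: [yak bee]
  21. access yak: HIT. Next use of yak: step 23. Cache: [yak bee]
  22. access apple: MISS, evict bee (next use: step 34). Cache: [yak apple]
  23. access yak: HIT. Next use of yak: step 24. Cache: [yak apple]
  24. access yak: HIT. Next use of yak: step 25. Cache: [yak apple]
  25. access yak: HIT. Next use of yak: step 28. Cache: [yak apple]
  26. access apple: HIT. Next use of apple: never. Cache: [yak apple]
  27. access peach: MISS, evict apple (next use: never). Cache: [yak peach]
  28. access yak: HIT. Next use of yak: step 29. Cache: [yak peach]
  29. access yak: HIT. Next use of yak: step 30. Cache: [yak peach]
  30. access yak: HIT. Next use of yak: step 31. Cache: [yak peach]
  31. access yak: HIT. Next use of yak: never. Cache: [yak peach]
  32. access peach: HIT. Next use of peach: never. Cache: [yak peach]
  33. access ram: MISS, evict yak (next use: never). Cache: [peach ram]
  34. access bee: MISS, evict peach (next use: never). Cache: [ram bee]
  35. access ram: HIT. Next use of ram: never. Cache: [ram bee]
Total: 23 hits, 12 misses, 10 evictions

Answer: 10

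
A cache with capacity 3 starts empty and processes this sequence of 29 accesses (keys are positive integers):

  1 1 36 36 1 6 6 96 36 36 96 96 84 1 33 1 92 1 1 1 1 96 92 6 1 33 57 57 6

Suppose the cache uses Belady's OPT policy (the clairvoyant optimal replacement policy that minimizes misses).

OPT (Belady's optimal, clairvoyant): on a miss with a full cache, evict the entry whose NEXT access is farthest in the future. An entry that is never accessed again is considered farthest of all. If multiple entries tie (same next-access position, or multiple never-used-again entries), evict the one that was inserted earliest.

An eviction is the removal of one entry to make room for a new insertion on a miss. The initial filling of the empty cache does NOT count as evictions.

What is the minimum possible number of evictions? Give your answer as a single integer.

OPT (Belady) simulation (capacity=3):
  1. access 1: MISS. Cache: [1]
  2. access 1: HIT. Next use of 1: step 5. Cache: [1]
  3. access 36: MISS. Cache: [1 36]
  4. access 36: HIT. Next use of 36: step 9. Cache: [1 36]
  5. access 1: HIT. Next use of 1: step 14. Cache: [1 36]
  6. access 6: MISS. Cache: [1 36 6]
  7. access 6: HIT. Next use of 6: step 24. Cache: [1 36 6]
  8. access 96: MISS, evict 6 (next use: step 24). Cache: [1 36 96]
  9. access 36: HIT. Next use of 36: step 10. Cache: [1 36 96]
  10. access 36: HIT. Next use of 36: never. Cache: [1 36 96]
  11. access 96: HIT. Next use of 96: step 12. Cache: [1 36 96]
  12. access 96: HIT. Next use of 96: step 22. Cache: [1 36 96]
  13. access 84: MISS, evict 36 (next use: never). Cache: [1 96 84]
  14. access 1: HIT. Next use of 1: step 16. Cache: [1 96 84]
  15. access 33: MISS, evict 84 (next use: never). Cache: [1 96 33]
  16. access 1: HIT. Next use of 1: step 18. Cache: [1 96 33]
  17. access 92: MISS, evict 33 (next use: step 26). Cache: [1 96 92]
  18. access 1: HIT. Next use of 1: step 19. Cache: [1 96 92]
  19. access 1: HIT. Next use of 1: step 20. Cache: [1 96 92]
  20. access 1: HIT. Next use of 1: step 21. Cache: [1 96 92]
  21. access 1: HIT. Next use of 1: step 25. Cache: [1 96 92]
  22. access 96: HIT. Next use of 96: never. Cache: [1 96 92]
  23. access 92: HIT. Next use of 92: never. Cache: [1 96 92]
  24. access 6: MISS, evict 96 (next use: never). Cache: [1 92 6]
  25. access 1: HIT. Next use of 1: never. Cache: [1 92 6]
  26. access 33: MISS, evict 1 (next use: never). Cache: [92 6 33]
  27. access 57: MISS, evict 92 (next use: never). Cache: [6 33 57]
  28. access 57: HIT. Next use of 57: never. Cache: [6 33 57]
  29. access 6: HIT. Next use of 6: never. Cache: [6 33 57]
Total: 19 hits, 10 misses, 7 evictions

Answer: 7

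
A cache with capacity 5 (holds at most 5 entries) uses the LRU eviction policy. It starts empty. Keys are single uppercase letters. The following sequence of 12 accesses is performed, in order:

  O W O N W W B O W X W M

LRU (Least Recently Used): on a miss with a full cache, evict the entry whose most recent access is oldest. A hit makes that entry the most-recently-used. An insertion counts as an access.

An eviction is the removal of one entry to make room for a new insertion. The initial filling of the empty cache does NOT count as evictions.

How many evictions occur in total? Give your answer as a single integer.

Answer: 1

Derivation:
LRU simulation (capacity=5):
  1. access O: MISS. Cache (LRU->MRU): [O]
  2. access W: MISS. Cache (LRU->MRU): [O W]
  3. access O: HIT. Cache (LRU->MRU): [W O]
  4. access N: MISS. Cache (LRU->MRU): [W O N]
  5. access W: HIT. Cache (LRU->MRU): [O N W]
  6. access W: HIT. Cache (LRU->MRU): [O N W]
  7. access B: MISS. Cache (LRU->MRU): [O N W B]
  8. access O: HIT. Cache (LRU->MRU): [N W B O]
  9. access W: HIT. Cache (LRU->MRU): [N B O W]
  10. access X: MISS. Cache (LRU->MRU): [N B O W X]
  11. access W: HIT. Cache (LRU->MRU): [N B O X W]
  12. access M: MISS, evict N. Cache (LRU->MRU): [B O X W M]
Total: 6 hits, 6 misses, 1 evictions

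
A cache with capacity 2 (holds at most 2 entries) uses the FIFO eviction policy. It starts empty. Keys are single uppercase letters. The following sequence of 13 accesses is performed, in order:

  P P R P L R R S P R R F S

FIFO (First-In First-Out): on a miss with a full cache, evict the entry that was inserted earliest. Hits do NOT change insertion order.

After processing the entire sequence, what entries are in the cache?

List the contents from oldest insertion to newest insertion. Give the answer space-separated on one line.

FIFO simulation (capacity=2):
  1. access P: MISS. Cache (old->new): [P]
  2. access P: HIT. Cache (old->new): [P]
  3. access R: MISS. Cache (old->new): [P R]
  4. access P: HIT. Cache (old->new): [P R]
  5. access L: MISS, evict P. Cache (old->new): [R L]
  6. access R: HIT. Cache (old->new): [R L]
  7. access R: HIT. Cache (old->new): [R L]
  8. access S: MISS, evict R. Cache (old->new): [L S]
  9. access P: MISS, evict L. Cache (old->new): [S P]
  10. access R: MISS, evict S. Cache (old->new): [P R]
  11. access R: HIT. Cache (old->new): [P R]
  12. access F: MISS, evict P. Cache (old->new): [R F]
  13. access S: MISS, evict R. Cache (old->new): [F S]
Total: 5 hits, 8 misses, 6 evictions

Answer: F S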